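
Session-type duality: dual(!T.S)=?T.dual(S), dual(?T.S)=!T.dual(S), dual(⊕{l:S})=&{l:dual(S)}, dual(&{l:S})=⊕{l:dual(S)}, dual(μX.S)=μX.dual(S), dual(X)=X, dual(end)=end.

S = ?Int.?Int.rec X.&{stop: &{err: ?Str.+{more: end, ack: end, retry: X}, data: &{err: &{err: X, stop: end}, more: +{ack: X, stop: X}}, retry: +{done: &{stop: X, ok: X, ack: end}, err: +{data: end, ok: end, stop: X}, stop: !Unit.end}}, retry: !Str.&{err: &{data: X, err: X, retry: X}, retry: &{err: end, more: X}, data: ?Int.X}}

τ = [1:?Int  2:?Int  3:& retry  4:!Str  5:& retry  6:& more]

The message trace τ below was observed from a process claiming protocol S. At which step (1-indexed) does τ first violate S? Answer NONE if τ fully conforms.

@1 ?Int  ✓  cont: ?Int.rec X.…
@2 ?Int  ✓  cont: rec X.…
@3 & retry  ✓  cont: !Str.&{err: &{data: rec X.…, err: rec X.…, retry: rec X.…}, retry: &{err: end, more: rec X.…}, data: ?Int.rec X.…}
@4 !Str  ✓  cont: &{err: &{data: rec X.…, err: rec X.…, retry: rec X.…}, retry: &{err: end, more: rec X.…}, data: ?Int.rec X.…}
@5 & retry  ✓  cont: &{err: end, more: rec X.…}
@6 & more  ✓  cont: rec X.…
τ conforms to S (length 6)

NONE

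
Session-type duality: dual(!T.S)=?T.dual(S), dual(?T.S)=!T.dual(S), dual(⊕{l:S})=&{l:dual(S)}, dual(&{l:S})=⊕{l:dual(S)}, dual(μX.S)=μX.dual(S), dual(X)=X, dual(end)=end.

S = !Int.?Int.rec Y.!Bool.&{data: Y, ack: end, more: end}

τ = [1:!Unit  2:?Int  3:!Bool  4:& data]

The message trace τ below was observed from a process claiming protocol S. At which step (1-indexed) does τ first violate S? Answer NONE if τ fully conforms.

1

step 1: got !Unit, protocol expects !Int  ✗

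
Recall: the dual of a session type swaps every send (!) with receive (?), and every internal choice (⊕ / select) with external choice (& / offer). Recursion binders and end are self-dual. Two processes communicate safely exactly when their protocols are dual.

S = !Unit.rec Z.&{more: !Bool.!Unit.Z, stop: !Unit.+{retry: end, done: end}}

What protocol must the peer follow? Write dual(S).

!Unit → ?Unit
  rec Z → rec Z  (μ self-dual)
    &{more,stop} → +{more,stop}  (offer→select)
      • more:
        !Bool → ?Bool
          !Unit → ?Unit
            Z self-dual
      • stop:
        !Unit → ?Unit
          +{retry,done} → &{retry,done}  (select→offer)
            • retry:
              end self-dual
            • done:
              end self-dual

?Unit.rec Z.+{more: ?Bool.?Unit.Z, stop: ?Unit.&{retry: end, done: end}}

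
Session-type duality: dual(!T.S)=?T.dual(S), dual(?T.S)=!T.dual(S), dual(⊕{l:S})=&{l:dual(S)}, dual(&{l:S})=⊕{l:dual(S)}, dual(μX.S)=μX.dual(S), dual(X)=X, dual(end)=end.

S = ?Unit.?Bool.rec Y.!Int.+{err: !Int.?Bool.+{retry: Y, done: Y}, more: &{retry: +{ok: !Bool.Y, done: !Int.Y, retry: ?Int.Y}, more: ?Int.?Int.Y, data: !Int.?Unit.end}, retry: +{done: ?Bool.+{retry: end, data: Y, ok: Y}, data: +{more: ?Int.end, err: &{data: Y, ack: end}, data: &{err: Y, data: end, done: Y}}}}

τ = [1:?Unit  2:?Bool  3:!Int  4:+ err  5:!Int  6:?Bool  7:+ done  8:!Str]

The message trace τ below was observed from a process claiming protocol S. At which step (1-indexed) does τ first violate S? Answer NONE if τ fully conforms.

8

step 1: ?Unit  match  cont: ?Bool.rec Y.…
step 2: ?Bool  match  cont: rec Y.…
step 3: !Int  match  cont: +{err: !Int.?Bool.+{retry: rec Y.…, done: rec Y.…}, more: &{retry: +{ok: !Bool.rec Y.…, done: !Int.rec Y.…, retry: ?Int.rec Y.…}, more: ?Int.?Int.rec Y.…, data: !Int.?Unit.end}, retry: +{done: ?Bool.+{retry: end, data: rec Y.…, ok: rec Y.…}, data: +{more: ?Int.end, err: &{data: rec Y.…, ack: end}, data: &{err: rec Y.…, data: end, done: rec Y.…}}}}
step 4: + err  match  cont: !Int.?Bool.+{retry: rec Y.…, done: rec Y.…}
step 5: !Int  match  cont: ?Bool.+{retry: rec Y.…, done: rec Y.…}
step 6: ?Bool  match  cont: +{retry: rec Y.…, done: rec Y.…}
step 7: + done  match  cont: rec Y.…
step 8: got !Str, protocol expects !Int  ✗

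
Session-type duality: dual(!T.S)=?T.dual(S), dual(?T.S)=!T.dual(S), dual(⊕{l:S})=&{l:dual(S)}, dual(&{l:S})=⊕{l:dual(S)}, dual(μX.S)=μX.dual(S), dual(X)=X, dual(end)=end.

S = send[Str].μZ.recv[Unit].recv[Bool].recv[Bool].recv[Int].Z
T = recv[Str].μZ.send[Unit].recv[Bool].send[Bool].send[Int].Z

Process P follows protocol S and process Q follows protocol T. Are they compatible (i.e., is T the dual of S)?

NO

send[Str] ‖ recv[Str]  ok
  μZ ‖ μZ  ok (μ self-dual)
    recv[Unit] ‖ send[Unit]  ok
      recv[Bool] ‖ recv[Bool]  ✗ same direction on both sides — not dual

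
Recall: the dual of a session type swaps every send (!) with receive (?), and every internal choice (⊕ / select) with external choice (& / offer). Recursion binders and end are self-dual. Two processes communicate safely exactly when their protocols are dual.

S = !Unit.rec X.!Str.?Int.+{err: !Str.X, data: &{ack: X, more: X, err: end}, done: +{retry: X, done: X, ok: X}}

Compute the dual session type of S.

!Unit = ?Unit
  rec X = rec X  (binder kept)
    !Str = ?Str
      ?Int = !Int
        +{err,data,done} = &{err,data,done}  (internal→external)
          • err:
            !Str = ?Str
              X self-dual
          • data:
            &{ack,more,err} = +{ack,more,err}  (external→internal)
              • ack:
                X self-dual
              • more:
                X self-dual
              • err:
                end self-dual
          • done:
            +{retry,done,ok} = &{retry,done,ok}  (internal→external)
              • retry:
                X self-dual
              • done:
                X self-dual
              • ok:
                X self-dual

?Unit.rec X.?Str.!Int.&{err: ?Str.X, data: +{ack: X, more: X, err: end}, done: &{retry: X, done: X, ok: X}}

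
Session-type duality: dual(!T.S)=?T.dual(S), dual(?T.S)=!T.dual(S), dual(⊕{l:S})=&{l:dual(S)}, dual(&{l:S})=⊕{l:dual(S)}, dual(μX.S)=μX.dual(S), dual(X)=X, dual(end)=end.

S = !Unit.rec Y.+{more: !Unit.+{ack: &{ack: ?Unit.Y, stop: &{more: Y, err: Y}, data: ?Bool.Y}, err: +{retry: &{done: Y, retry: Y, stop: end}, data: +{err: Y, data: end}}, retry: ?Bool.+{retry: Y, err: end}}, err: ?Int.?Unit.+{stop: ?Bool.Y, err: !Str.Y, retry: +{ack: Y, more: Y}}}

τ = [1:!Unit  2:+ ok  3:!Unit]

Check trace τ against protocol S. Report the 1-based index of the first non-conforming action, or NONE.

2

@1 !Unit  match  cont: rec Y.…
@2 got + ok, protocol expects + more or + err  ✗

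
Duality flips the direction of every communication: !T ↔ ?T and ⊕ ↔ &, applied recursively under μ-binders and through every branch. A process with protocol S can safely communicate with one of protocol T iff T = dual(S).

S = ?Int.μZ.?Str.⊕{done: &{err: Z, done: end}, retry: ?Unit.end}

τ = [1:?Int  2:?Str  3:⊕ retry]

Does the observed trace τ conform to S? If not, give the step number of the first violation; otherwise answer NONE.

NONE

[1] ?Int  match  cont: μZ.…
[2] ?Str  match  cont: ⊕{done: &{err: μZ.…, done: end}, retry: ?Unit.end}
[3] ⊕ retry  match  cont: ?Unit.end
τ conforms to S (length 3)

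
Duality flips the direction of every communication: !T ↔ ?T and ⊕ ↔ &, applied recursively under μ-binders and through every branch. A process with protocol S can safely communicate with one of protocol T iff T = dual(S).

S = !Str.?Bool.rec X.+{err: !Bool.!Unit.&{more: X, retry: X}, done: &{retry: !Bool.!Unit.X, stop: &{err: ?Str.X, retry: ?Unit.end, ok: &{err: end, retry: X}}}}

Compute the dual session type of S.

?Str.!Bool.rec X.&{err: ?Bool.?Unit.+{more: X, retry: X}, done: +{retry: ?Bool.?Unit.X, stop: +{err: !Str.X, retry: !Unit.end, ok: +{err: end, retry: X}}}}

!Str → ?Str
  ?Bool → !Bool
    rec X → rec X  (rec unchanged)
      +{err,done} → &{err,done}  (internal→external)
        case err:
          !Bool → ?Bool
            !Unit → ?Unit
              &{more,retry} → +{more,retry}  (external→internal)
                case more:
                  dual(X) = X
                case retry:
                  dual(X) = X
        case done:
          &{retry,stop} → +{retry,stop}  (external→internal)
            case retry:
              !Bool → ?Bool
                !Unit → ?Unit
                  dual(X) = X
            case stop:
              &{err,retry,ok} → +{err,retry,ok}  (external→internal)
                case err:
                  ?Str → !Str
                    dual(X) = X
                case retry:
                  ?Unit → !Unit
                    dual(end) = end
                case ok:
                  &{err,retry} → +{err,retry}  (external→internal)
                    case err:
                      dual(end) = end
                    case retry:
                      dual(X) = X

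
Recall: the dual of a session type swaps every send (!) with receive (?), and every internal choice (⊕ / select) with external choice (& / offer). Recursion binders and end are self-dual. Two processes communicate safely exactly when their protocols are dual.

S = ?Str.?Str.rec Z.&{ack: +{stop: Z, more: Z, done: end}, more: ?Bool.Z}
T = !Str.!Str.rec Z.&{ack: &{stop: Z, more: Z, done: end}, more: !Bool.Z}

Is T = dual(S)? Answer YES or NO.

?Str ‖ !Str  ok
  ?Str ‖ !Str  ok
    rec Z ‖ rec Z  ok (binder kept)
      &{ack,more} ‖ &{ack,more}  ✗ choice polarity not flipped — not dual

NO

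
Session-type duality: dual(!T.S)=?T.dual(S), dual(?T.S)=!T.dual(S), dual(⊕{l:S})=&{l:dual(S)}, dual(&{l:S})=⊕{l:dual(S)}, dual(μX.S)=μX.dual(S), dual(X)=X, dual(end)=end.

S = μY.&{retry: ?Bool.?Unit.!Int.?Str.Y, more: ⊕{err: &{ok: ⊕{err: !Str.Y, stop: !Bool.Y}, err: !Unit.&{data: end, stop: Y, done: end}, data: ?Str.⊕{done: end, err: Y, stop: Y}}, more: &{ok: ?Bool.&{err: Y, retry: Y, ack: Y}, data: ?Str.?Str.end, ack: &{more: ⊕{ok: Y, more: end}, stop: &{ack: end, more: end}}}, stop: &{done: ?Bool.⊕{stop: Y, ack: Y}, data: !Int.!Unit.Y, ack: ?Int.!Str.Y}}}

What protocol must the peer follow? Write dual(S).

μY ↦ μY  (μ self-dual)
  &{retry,more} ↦ ⊕{retry,more}  (&→⊕)
    [retry]
      ?Bool ↦ !Bool
        ?Unit ↦ !Unit
          !Int ↦ ?Int
            ?Str ↦ !Str
              Y self-dual
    [more]
      ⊕{err,more,stop} ↦ &{err,more,stop}  (⊕→&)
        [err]
          &{ok,err,data} ↦ ⊕{ok,err,data}  (&→⊕)
            [ok]
              ⊕{err,stop} ↦ &{err,stop}  (⊕→&)
                [err]
                  !Str ↦ ?Str
                    Y self-dual
                [stop]
                  !Bool ↦ ?Bool
                    Y self-dual
            [err]
              !Unit ↦ ?Unit
                &{data,stop,done} ↦ ⊕{data,stop,done}  (&→⊕)
                  [data]
                    end self-dual
                  [stop]
                    Y self-dual
                  [done]
                    end self-dual
            [data]
              ?Str ↦ !Str
                ⊕{done,err,stop} ↦ &{done,err,stop}  (⊕→&)
                  [done]
                    end self-dual
                  [err]
                    Y self-dual
                  [stop]
                    Y self-dual
        [more]
          &{ok,data,ack} ↦ ⊕{ok,data,ack}  (&→⊕)
            [ok]
              ?Bool ↦ !Bool
                &{err,retry,ack} ↦ ⊕{err,retry,ack}  (&→⊕)
                  [err]
                    Y self-dual
                  [retry]
                    Y self-dual
                  [ack]
                    Y self-dual
            [data]
              ?Str ↦ !Str
                ?Str ↦ !Str
                  end self-dual
            [ack]
              &{more,stop} ↦ ⊕{more,stop}  (&→⊕)
                [more]
                  ⊕{ok,more} ↦ &{ok,more}  (⊕→&)
                    [ok]
                      Y self-dual
                    [more]
                      end self-dual
                [stop]
                  &{ack,more} ↦ ⊕{ack,more}  (&→⊕)
                    [ack]
                      end self-dual
                    [more]
                      end self-dual
        [stop]
          &{done,data,ack} ↦ ⊕{done,data,ack}  (&→⊕)
            [done]
              ?Bool ↦ !Bool
                ⊕{stop,ack} ↦ &{stop,ack}  (⊕→&)
                  [stop]
                    Y self-dual
                  [ack]
                    Y self-dual
            [data]
              !Int ↦ ?Int
                !Unit ↦ ?Unit
                  Y self-dual
            [ack]
              ?Int ↦ !Int
                !Str ↦ ?Str
                  Y self-dual

μY.⊕{retry: !Bool.!Unit.?Int.!Str.Y, more: &{err: ⊕{ok: &{err: ?Str.Y, stop: ?Bool.Y}, err: ?Unit.⊕{data: end, stop: Y, done: end}, data: !Str.&{done: end, err: Y, stop: Y}}, more: ⊕{ok: !Bool.⊕{err: Y, retry: Y, ack: Y}, data: !Str.!Str.end, ack: ⊕{more: &{ok: Y, more: end}, stop: ⊕{ack: end, more: end}}}, stop: ⊕{done: !Bool.&{stop: Y, ack: Y}, data: ?Int.?Unit.Y, ack: !Int.?Str.Y}}}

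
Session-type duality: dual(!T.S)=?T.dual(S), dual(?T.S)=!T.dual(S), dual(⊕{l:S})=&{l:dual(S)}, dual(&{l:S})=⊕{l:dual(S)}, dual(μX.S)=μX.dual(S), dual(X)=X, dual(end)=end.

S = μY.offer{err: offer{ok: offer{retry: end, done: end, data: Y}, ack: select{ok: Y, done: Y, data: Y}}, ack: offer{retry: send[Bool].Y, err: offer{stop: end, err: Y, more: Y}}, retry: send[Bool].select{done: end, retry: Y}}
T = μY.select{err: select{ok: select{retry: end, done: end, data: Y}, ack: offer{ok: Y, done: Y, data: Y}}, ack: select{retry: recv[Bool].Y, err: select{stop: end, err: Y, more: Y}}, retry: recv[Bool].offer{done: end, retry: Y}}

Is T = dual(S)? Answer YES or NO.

μY | μY  match (binder kept)
  offer{err,ack,retry} | select{err,ack,retry}  match label sets agree
    • err:
      offer{ok,ack} | select{ok,ack}  match label sets agree
        • ok:
          offer{retry,done,data} | select{retry,done,data}  match label sets agree
            • retry:
              end | end  match
            • done:
              end | end  match
            • data:
              Y | Y  match
        • ack:
          select{ok,done,data} | offer{ok,done,data}  match label sets agree
            • ok:
              Y | Y  match
            • done:
              Y | Y  match
            • data:
              Y | Y  match
    • ack:
      offer{retry,err} | select{retry,err}  match label sets agree
        • retry:
          send[Bool] | recv[Bool]  match
            Y | Y  match
        • err:
          offer{stop,err,more} | select{stop,err,more}  match label sets agree
            • stop:
              end | end  match
            • err:
              Y | Y  match
            • more:
              Y | Y  match
    • retry:
      send[Bool] | recv[Bool]  match
        select{done,retry} | offer{done,retry}  match label sets agree
          • done:
            end | end  match
          • retry:
            Y | Y  match

YES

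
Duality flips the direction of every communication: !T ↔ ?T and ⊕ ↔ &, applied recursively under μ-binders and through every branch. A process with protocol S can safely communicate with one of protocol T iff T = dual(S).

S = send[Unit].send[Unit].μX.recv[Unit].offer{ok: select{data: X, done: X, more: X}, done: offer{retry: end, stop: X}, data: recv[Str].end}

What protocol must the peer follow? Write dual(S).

send[Unit] ↦ recv[Unit]
  send[Unit] ↦ recv[Unit]
    μX ↦ μX  (μ self-dual)
      recv[Unit] ↦ send[Unit]
        offer{ok,done,data} ↦ select{ok,done,data}  (offer→select)
          • ok:
            select{data,done,more} ↦ offer{data,done,more}  (internal→external)
              • data:
                dual(X) = X
              • done:
                dual(X) = X
              • more:
                dual(X) = X
          • done:
            offer{retry,stop} ↦ select{retry,stop}  (offer→select)
              • retry:
                dual(end) = end
              • stop:
                dual(X) = X
          • data:
            recv[Str] ↦ send[Str]
              dual(end) = end

recv[Unit].recv[Unit].μX.send[Unit].select{ok: offer{data: X, done: X, more: X}, done: select{retry: end, stop: X}, data: send[Str].end}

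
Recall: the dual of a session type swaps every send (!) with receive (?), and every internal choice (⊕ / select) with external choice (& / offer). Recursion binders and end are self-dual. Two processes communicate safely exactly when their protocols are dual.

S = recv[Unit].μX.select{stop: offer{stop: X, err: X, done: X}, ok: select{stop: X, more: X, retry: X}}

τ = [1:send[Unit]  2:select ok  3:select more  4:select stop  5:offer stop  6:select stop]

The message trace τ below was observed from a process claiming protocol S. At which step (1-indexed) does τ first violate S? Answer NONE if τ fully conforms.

1

[1] got send[Unit], protocol expects recv[Unit]  ✗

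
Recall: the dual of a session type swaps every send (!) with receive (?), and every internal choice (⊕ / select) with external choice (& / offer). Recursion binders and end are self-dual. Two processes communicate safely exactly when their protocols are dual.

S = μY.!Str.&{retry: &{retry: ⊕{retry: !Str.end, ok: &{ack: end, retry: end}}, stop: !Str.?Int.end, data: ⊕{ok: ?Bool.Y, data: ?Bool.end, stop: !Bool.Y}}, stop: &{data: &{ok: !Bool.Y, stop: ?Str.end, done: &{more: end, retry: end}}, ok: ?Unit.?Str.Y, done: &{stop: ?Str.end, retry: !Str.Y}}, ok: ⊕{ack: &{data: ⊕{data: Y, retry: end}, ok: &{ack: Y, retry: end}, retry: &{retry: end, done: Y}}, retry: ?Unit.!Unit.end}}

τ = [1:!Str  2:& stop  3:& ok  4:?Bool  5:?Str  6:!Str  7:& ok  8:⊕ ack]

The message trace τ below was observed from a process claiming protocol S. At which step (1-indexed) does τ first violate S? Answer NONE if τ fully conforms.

step 1: !Str  match  residual = &{retry: &{retry: ⊕{retry: !Str.end, ok: &{ack: end, retry: end}}, stop: !Str.?Int.end, data: ⊕{ok: ?Bool.μY.…, data: ?Bool.end, stop: !Bool.μY.…}}, stop: &{data: &{ok: !Bool.μY.…, stop: ?Str.end, done: &{more: end, retry: end}}, ok: ?Unit.?Str.μY.…, done: &{stop: ?Str.end, retry: !Str.μY.…}}, ok: ⊕{ack: &{data: ⊕{data: μY.…, retry: end}, ok: &{ack: μY.…, retry: end}, retry: &{retry: end, done: μY.…}}, retry: ?Unit.!Unit.end}}
step 2: & stop  match  residual = &{data: &{ok: !Bool.μY.…, stop: ?Str.end, done: &{more: end, retry: end}}, ok: ?Unit.?Str.μY.…, done: &{stop: ?Str.end, retry: !Str.μY.…}}
step 3: & ok  match  residual = ?Unit.?Str.μY.…
step 4: got ?Bool, protocol expects ?Unit  ✗

4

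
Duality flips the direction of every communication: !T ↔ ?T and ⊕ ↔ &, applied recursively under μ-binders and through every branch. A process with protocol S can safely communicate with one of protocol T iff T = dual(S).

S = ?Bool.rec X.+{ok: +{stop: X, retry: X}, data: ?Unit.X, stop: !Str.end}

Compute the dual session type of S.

!Bool.rec X.&{ok: &{stop: X, retry: X}, data: !Unit.X, stop: ?Str.end}

?Bool ↦ !Bool
  rec X ↦ rec X  (μ self-dual)
    +{ok,data,stop} ↦ &{ok,data,stop}  (⊕→&)
      case ok:
        +{stop,retry} ↦ &{stop,retry}  (⊕→&)
          case stop:
            X ↦ X
          case retry:
            X ↦ X
      case data:
        ?Unit ↦ !Unit
          X ↦ X
      case stop:
        !Str ↦ ?Str
          end ↦ end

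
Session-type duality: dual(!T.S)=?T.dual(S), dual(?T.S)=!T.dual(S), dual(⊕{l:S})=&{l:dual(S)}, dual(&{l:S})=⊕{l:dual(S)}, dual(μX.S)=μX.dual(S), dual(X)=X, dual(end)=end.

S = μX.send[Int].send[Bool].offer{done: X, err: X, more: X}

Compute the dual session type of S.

μX.recv[Int].recv[Bool].select{done: X, err: X, more: X}

μX ↦ μX  (rec unchanged)
  send[Int] ↦ recv[Int]
    send[Bool] ↦ recv[Bool]
      offer{done,err,more} ↦ select{done,err,more}  (external→internal)
        • done:
          X ↦ X
        • err:
          X ↦ X
        • more:
          X ↦ X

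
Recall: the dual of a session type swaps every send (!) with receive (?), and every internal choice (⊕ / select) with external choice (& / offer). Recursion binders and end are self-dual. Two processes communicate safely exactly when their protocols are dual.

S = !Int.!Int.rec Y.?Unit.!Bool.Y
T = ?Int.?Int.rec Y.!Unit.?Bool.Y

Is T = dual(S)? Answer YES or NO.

YES

!Int vs ?Int  match
  !Int vs ?Int  match
    rec Y vs rec Y  match (binder kept)
      ?Unit vs !Unit  match
        !Bool vs ?Bool  match
          Y vs Y  match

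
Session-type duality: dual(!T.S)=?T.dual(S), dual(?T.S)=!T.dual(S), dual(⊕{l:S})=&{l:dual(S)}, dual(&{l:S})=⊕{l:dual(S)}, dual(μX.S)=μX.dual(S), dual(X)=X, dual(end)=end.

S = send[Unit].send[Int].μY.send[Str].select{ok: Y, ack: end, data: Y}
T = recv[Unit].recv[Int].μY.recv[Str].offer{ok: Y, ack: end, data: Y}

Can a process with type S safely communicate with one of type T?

send[Unit] | recv[Unit]  ok
  send[Int] | recv[Int]  ok
    μY | μY  ok (μ self-dual)
      send[Str] | recv[Str]  ok
        select{ok,ack,data} | offer{ok,ack,data}  ok same labels
          case ok:
            Y | Y  ok
          case ack:
            end | end  ok
          case data:
            Y | Y  ok

YES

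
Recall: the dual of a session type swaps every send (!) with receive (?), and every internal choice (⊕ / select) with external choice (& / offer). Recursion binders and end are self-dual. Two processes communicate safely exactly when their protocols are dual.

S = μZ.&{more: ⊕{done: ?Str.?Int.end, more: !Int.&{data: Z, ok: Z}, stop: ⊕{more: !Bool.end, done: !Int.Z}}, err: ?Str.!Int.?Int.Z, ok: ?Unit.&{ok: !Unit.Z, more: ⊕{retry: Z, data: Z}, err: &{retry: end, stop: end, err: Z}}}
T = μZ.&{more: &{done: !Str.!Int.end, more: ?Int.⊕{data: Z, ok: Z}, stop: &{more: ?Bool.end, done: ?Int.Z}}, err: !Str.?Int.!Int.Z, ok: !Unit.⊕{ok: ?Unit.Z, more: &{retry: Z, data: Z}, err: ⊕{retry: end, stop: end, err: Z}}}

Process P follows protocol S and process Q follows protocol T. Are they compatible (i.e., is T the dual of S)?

μZ ‖ μZ  match (μ self-dual)
  &{more,err,ok} ‖ &{more,err,ok}  ✗ choice polarity not flipped — not dual

NO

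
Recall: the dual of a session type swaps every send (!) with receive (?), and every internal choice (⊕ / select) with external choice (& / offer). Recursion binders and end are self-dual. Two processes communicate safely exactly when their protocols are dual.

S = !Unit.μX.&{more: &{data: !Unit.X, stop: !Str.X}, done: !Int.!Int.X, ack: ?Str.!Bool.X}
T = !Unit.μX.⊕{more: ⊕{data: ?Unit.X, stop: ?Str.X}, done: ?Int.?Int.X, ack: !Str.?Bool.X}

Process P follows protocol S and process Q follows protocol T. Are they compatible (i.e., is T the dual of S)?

!Unit ‖ !Unit  ✗ same direction on both sides — not dual

NO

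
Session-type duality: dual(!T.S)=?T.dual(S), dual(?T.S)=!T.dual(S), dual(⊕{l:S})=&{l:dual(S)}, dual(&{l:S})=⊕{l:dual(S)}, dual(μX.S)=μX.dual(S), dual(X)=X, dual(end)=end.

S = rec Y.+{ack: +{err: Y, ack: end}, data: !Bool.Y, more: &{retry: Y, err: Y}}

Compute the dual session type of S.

rec Y = rec Y  (μ self-dual)
  +{ack,data,more} = &{ack,data,more}  (select→offer)
    [ack]
      +{err,ack} = &{err,ack}  (select→offer)
        [err]
          Y self-dual
        [ack]
          end self-dual
    [data]
      !Bool = ?Bool
        Y self-dual
    [more]
      &{retry,err} = +{retry,err}  (offer→select)
        [retry]
          Y self-dual
        [err]
          Y self-dual

rec Y.&{ack: &{err: Y, ack: end}, data: ?Bool.Y, more: +{retry: Y, err: Y}}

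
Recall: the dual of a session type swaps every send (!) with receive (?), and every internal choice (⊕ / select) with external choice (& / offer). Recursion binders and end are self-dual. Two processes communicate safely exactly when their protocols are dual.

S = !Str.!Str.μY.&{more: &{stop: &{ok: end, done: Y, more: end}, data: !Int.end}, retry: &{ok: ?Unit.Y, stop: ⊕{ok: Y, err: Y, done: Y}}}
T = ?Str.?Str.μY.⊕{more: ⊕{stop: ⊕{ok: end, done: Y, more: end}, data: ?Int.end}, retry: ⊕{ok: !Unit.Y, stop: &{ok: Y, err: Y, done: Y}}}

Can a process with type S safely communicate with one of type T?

YES

!Str ‖ ?Str  ok
  !Str ‖ ?Str  ok
    μY ‖ μY  ok (binder kept)
      &{more,retry} ‖ ⊕{more,retry}  ok same labels
        • more:
          &{stop,data} ‖ ⊕{stop,data}  ok same labels
            • stop:
              &{ok,done,more} ‖ ⊕{ok,done,more}  ok same labels
                • ok:
                  end ‖ end  ok
                • done:
                  Y ‖ Y  ok
                • more:
                  end ‖ end  ok
            • data:
              !Int ‖ ?Int  ok
                end ‖ end  ok
        • retry:
          &{ok,stop} ‖ ⊕{ok,stop}  ok same labels
            • ok:
              ?Unit ‖ !Unit  ok
                Y ‖ Y  ok
            • stop:
              ⊕{ok,err,done} ‖ &{ok,err,done}  ok same labels
                • ok:
                  Y ‖ Y  ok
                • err:
                  Y ‖ Y  ok
                • done:
                  Y ‖ Y  ok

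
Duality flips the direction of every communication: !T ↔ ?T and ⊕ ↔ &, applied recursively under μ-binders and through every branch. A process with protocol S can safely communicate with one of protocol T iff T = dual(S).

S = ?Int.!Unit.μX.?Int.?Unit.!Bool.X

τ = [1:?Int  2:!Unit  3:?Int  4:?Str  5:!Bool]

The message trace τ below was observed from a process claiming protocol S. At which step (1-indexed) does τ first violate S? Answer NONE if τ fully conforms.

step 1: ?Int  ok  now at !Unit.μX.…
step 2: !Unit  ok  now at μX.…
step 3: ?Int  ok  now at ?Unit.!Bool.μX.…
step 4: got ?Str, protocol expects ?Unit  ✗

4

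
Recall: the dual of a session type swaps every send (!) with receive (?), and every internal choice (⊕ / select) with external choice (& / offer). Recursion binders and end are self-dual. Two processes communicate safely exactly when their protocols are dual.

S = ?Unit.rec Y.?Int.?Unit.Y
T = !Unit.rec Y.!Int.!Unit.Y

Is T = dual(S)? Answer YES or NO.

YES

?Unit ‖ !Unit  match
  rec Y ‖ rec Y  match (rec unchanged)
    ?Int ‖ !Int  match
      ?Unit ‖ !Unit  match
        Y ‖ Y  match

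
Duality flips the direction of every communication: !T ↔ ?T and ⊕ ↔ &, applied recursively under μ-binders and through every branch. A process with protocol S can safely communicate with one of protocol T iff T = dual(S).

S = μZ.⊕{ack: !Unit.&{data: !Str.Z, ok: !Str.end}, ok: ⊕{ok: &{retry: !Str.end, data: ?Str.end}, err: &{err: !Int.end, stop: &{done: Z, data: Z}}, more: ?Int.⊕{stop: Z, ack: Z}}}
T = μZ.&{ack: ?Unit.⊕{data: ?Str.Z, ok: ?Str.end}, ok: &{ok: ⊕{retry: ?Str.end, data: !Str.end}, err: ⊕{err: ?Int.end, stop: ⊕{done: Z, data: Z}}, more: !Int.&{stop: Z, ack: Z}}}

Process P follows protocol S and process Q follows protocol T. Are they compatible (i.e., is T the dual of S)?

YES

μZ | μZ  ok (rec unchanged)
  ⊕{ack,ok} | &{ack,ok}  ok labels match
    [ack]
      !Unit | ?Unit  ok
        &{data,ok} | ⊕{data,ok}  ok labels match
          [data]
            !Str | ?Str  ok
              Z | Z  ok
          [ok]
            !Str | ?Str  ok
              end | end  ok
    [ok]
      ⊕{ok,err,more} | &{ok,err,more}  ok labels match
        [ok]
          &{retry,data} | ⊕{retry,data}  ok labels match
            [retry]
              !Str | ?Str  ok
                end | end  ok
            [data]
              ?Str | !Str  ok
                end | end  ok
        [err]
          &{err,stop} | ⊕{err,stop}  ok labels match
            [err]
              !Int | ?Int  ok
                end | end  ok
            [stop]
              &{done,data} | ⊕{done,data}  ok labels match
                [done]
                  Z | Z  ok
                [data]
                  Z | Z  ok
        [more]
          ?Int | !Int  ok
            ⊕{stop,ack} | &{stop,ack}  ok labels match
              [stop]
                Z | Z  ok
              [ack]
                Z | Z  ok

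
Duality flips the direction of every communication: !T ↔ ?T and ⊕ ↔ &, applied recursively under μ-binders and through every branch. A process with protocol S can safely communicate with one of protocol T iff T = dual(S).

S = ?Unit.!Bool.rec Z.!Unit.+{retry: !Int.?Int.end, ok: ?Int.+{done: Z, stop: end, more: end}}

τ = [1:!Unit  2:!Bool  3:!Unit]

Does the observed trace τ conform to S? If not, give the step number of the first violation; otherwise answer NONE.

1

@1 got !Unit, protocol expects ?Unit  ✗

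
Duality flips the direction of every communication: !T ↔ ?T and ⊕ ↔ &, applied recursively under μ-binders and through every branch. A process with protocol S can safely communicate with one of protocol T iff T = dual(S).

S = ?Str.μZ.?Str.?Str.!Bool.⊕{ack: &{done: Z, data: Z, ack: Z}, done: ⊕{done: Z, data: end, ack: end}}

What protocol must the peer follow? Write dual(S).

?Str → !Str
  μZ → μZ  (μ self-dual)
    ?Str → !Str
      ?Str → !Str
        !Bool → ?Bool
          ⊕{ack,done} → &{ack,done}  (select→offer)
            • ack:
              &{done,data,ack} → ⊕{done,data,ack}  (offer→select)
                • done:
                  Z ↦ Z
                • data:
                  Z ↦ Z
                • ack:
                  Z ↦ Z
            • done:
              ⊕{done,data,ack} → &{done,data,ack}  (select→offer)
                • done:
                  Z ↦ Z
                • data:
                  end ↦ end
                • ack:
                  end ↦ end

!Str.μZ.!Str.!Str.?Bool.&{ack: ⊕{done: Z, data: Z, ack: Z}, done: &{done: Z, data: end, ack: end}}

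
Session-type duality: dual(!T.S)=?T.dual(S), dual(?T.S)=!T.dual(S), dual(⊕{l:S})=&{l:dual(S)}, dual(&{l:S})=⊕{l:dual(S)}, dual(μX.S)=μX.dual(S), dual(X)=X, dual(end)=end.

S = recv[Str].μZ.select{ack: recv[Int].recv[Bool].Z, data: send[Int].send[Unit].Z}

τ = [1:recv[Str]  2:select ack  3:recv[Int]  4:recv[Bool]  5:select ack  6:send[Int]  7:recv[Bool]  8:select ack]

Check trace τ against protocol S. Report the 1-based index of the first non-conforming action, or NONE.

6

step 1: recv[Str]  ok  now at μZ.…
step 2: select ack  ok  now at recv[Int].recv[Bool].μZ.…
step 3: recv[Int]  ok  now at recv[Bool].μZ.…
step 4: recv[Bool]  ok  now at μZ.…
step 5: select ack  ok  now at recv[Int].recv[Bool].μZ.…
step 6: got send[Int], protocol expects recv[Int]  ✗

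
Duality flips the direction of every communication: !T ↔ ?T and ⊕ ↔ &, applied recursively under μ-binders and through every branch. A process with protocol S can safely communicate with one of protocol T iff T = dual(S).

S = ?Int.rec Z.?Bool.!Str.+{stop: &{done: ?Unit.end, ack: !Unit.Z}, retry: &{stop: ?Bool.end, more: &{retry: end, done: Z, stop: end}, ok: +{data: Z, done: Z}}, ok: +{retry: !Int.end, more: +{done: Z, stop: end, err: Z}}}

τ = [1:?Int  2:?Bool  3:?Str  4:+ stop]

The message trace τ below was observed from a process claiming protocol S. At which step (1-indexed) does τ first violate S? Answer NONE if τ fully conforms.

step 1: ?Int  ok  state: rec Z.…
step 2: ?Bool  ok  state: !Str.+{stop: &{done: ?Unit.end, ack: !Unit.rec Z.…}, retry: &{stop: ?Bool.end, more: &{retry: end, done: rec Z.…, stop: end}, ok: +{data: rec Z.…, done: rec Z.…}}, ok: +{retry: !Int.end, more: +{done: rec Z.…, stop: end, err: rec Z.…}}}
step 3: got ?Str, protocol expects !Str  ✗

3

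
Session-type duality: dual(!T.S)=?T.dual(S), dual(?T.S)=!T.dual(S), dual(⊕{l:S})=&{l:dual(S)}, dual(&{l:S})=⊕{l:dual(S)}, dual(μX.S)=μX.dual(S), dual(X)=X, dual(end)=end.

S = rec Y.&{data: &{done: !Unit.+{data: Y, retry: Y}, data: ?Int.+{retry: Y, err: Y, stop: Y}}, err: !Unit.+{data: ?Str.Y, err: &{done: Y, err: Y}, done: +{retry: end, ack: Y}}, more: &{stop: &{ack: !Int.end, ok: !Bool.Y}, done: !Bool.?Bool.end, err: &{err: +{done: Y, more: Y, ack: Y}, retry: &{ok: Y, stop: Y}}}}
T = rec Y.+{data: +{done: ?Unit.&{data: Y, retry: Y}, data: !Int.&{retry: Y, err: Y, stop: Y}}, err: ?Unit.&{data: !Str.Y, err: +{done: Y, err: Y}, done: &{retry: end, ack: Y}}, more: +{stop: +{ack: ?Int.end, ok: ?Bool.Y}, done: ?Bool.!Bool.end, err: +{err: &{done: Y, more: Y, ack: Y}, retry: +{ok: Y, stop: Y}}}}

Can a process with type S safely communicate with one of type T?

YES

rec Y ‖ rec Y  ✓ (rec unchanged)
  &{data,err,more} ‖ +{data,err,more}  ✓ label sets agree
    • data:
      &{done,data} ‖ +{done,data}  ✓ label sets agree
        • done:
          !Unit ‖ ?Unit  ✓
            +{data,retry} ‖ &{data,retry}  ✓ label sets agree
              • data:
                Y ‖ Y  ✓
              • retry:
                Y ‖ Y  ✓
        • data:
          ?Int ‖ !Int  ✓
            +{retry,err,stop} ‖ &{retry,err,stop}  ✓ label sets agree
              • retry:
                Y ‖ Y  ✓
              • err:
                Y ‖ Y  ✓
              • stop:
                Y ‖ Y  ✓
    • err:
      !Unit ‖ ?Unit  ✓
        +{data,err,done} ‖ &{data,err,done}  ✓ label sets agree
          • data:
            ?Str ‖ !Str  ✓
              Y ‖ Y  ✓
          • err:
            &{done,err} ‖ +{done,err}  ✓ label sets agree
              • done:
                Y ‖ Y  ✓
              • err:
                Y ‖ Y  ✓
          • done:
            +{retry,ack} ‖ &{retry,ack}  ✓ label sets agree
              • retry:
                end ‖ end  ✓
              • ack:
                Y ‖ Y  ✓
    • more:
      &{stop,done,err} ‖ +{stop,done,err}  ✓ label sets agree
        • stop:
          &{ack,ok} ‖ +{ack,ok}  ✓ label sets agree
            • ack:
              !Int ‖ ?Int  ✓
                end ‖ end  ✓
            • ok:
              !Bool ‖ ?Bool  ✓
                Y ‖ Y  ✓
        • done:
          !Bool ‖ ?Bool  ✓
            ?Bool ‖ !Bool  ✓
              end ‖ end  ✓
        • err:
          &{err,retry} ‖ +{err,retry}  ✓ label sets agree
            • err:
              +{done,more,ack} ‖ &{done,more,ack}  ✓ label sets agree
                • done:
                  Y ‖ Y  ✓
                • more:
                  Y ‖ Y  ✓
                • ack:
                  Y ‖ Y  ✓
            • retry:
              &{ok,stop} ‖ +{ok,stop}  ✓ label sets agree
                • ok:
                  Y ‖ Y  ✓
                • stop:
                  Y ‖ Y  ✓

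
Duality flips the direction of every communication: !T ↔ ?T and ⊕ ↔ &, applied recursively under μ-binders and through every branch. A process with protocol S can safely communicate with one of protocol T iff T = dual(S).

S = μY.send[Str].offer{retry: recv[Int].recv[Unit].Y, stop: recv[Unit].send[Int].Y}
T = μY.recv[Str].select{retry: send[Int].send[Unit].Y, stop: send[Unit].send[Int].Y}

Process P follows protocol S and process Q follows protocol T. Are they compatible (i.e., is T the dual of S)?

μY ‖ μY  ✓ (rec unchanged)
  send[Str] ‖ recv[Str]  ✓
    offer{retry,stop} ‖ select{retry,stop}  ✓ same labels
      [retry]
        recv[Int] ‖ send[Int]  ✓
          recv[Unit] ‖ send[Unit]  ✓
            Y ‖ Y  ✓
      [stop]
        recv[Unit] ‖ send[Unit]  ✓
          send[Int] ‖ send[Int]  ✗ same direction on both sides — not dual

NO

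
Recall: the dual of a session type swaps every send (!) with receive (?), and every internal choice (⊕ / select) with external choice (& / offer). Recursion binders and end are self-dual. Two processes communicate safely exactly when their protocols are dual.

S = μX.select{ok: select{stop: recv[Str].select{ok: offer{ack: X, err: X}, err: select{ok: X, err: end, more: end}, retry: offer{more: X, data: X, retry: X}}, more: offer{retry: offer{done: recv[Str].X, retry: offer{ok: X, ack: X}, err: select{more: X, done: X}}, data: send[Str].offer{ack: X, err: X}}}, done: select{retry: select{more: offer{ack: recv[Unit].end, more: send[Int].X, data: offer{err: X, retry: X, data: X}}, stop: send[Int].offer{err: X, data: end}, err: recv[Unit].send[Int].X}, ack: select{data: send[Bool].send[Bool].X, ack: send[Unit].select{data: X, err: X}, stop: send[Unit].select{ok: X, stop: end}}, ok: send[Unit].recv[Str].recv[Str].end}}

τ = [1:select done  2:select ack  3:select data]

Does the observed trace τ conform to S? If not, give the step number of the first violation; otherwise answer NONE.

[1] select done  ✓  state: select{retry: select{more: offer{ack: recv[Unit].end, more: send[Int].μX.…, data: offer{err: μX.…, retry: μX.…, data: μX.…}}, stop: send[Int].offer{err: μX.…, data: end}, err: recv[Unit].send[Int].μX.…}, ack: select{data: send[Bool].send[Bool].μX.…, ack: send[Unit].select{data: μX.…, err: μX.…}, stop: send[Unit].select{ok: μX.…, stop: end}}, ok: send[Unit].recv[Str].recv[Str].end}
[2] select ack  ✓  state: select{data: send[Bool].send[Bool].μX.…, ack: send[Unit].select{data: μX.…, err: μX.…}, stop: send[Unit].select{ok: μX.…, stop: end}}
[3] select data  ✓  state: send[Bool].send[Bool].μX.…
τ conforms to S (length 3)

NONE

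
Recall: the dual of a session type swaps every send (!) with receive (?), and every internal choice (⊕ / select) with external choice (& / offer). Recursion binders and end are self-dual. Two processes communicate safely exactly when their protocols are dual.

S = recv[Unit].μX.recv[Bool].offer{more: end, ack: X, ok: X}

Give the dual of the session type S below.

recv[Unit] ↦ send[Unit]
  μX ↦ μX  (binder kept)
    recv[Bool] ↦ send[Bool]
      offer{more,ack,ok} ↦ select{more,ack,ok}  (&→⊕)
        [more]
          end self-dual
        [ack]
          X self-dual
        [ok]
          X self-dual

send[Unit].μX.send[Bool].select{more: end, ack: X, ok: X}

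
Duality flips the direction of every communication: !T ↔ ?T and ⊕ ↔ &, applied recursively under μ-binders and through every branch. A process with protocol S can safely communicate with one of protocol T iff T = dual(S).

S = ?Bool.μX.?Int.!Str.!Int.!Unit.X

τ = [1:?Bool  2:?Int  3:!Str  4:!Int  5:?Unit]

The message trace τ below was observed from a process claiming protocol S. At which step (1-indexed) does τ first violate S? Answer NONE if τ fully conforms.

5

[1] ?Bool  ok  cont: μX.…
[2] ?Int  ok  cont: !Str.!Int.!Unit.μX.…
[3] !Str  ok  cont: !Int.!Unit.μX.…
[4] !Int  ok  cont: !Unit.μX.…
[5] got ?Unit, protocol expects !Unit  ✗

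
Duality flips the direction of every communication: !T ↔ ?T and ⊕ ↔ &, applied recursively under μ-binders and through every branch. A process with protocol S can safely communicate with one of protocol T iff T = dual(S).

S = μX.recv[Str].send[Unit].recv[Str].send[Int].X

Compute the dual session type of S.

μX.send[Str].recv[Unit].send[Str].recv[Int].X

μX = μX  (μ self-dual)
  recv[Str] = send[Str]
    send[Unit] = recv[Unit]
      recv[Str] = send[Str]
        send[Int] = recv[Int]
          dual(X) = X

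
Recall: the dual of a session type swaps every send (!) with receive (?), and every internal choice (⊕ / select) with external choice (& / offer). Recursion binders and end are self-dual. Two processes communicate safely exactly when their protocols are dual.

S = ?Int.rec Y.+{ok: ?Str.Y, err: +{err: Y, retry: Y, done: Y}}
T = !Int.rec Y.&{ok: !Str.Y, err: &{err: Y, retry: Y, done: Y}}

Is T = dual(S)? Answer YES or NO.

YES

?Int vs !Int  ok
  rec Y vs rec Y  ok (rec unchanged)
    +{ok,err} vs &{ok,err}  ok same labels
      [ok]
        ?Str vs !Str  ok
          Y vs Y  ok
      [err]
        +{err,retry,done} vs &{err,retry,done}  ok same labels
          [err]
            Y vs Y  ok
          [retry]
            Y vs Y  ok
          [done]
            Y vs Y  ok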